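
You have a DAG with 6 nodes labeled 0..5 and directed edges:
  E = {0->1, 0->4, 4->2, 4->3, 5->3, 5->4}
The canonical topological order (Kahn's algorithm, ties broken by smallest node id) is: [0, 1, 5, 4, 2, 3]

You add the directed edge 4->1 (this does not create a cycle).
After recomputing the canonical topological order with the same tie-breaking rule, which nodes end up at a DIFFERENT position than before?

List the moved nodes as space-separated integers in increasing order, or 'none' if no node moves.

Old toposort: [0, 1, 5, 4, 2, 3]
Added edge 4->1
Recompute Kahn (smallest-id tiebreak):
  initial in-degrees: [0, 2, 1, 2, 2, 0]
  ready (indeg=0): [0, 5]
  pop 0: indeg[1]->1; indeg[4]->1 | ready=[5] | order so far=[0]
  pop 5: indeg[3]->1; indeg[4]->0 | ready=[4] | order so far=[0, 5]
  pop 4: indeg[1]->0; indeg[2]->0; indeg[3]->0 | ready=[1, 2, 3] | order so far=[0, 5, 4]
  pop 1: no out-edges | ready=[2, 3] | order so far=[0, 5, 4, 1]
  pop 2: no out-edges | ready=[3] | order so far=[0, 5, 4, 1, 2]
  pop 3: no out-edges | ready=[] | order so far=[0, 5, 4, 1, 2, 3]
New canonical toposort: [0, 5, 4, 1, 2, 3]
Compare positions:
  Node 0: index 0 -> 0 (same)
  Node 1: index 1 -> 3 (moved)
  Node 2: index 4 -> 4 (same)
  Node 3: index 5 -> 5 (same)
  Node 4: index 3 -> 2 (moved)
  Node 5: index 2 -> 1 (moved)
Nodes that changed position: 1 4 5

Answer: 1 4 5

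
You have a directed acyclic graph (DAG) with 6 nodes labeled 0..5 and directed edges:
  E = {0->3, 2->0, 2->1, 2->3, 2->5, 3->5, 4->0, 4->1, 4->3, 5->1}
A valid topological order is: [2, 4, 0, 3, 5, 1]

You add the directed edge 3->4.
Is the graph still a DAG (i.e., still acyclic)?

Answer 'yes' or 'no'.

Answer: no

Derivation:
Given toposort: [2, 4, 0, 3, 5, 1]
Position of 3: index 3; position of 4: index 1
New edge 3->4: backward (u after v in old order)
Backward edge: old toposort is now invalid. Check if this creates a cycle.
Does 4 already reach 3? Reachable from 4: [0, 1, 3, 4, 5]. YES -> cycle!
Still a DAG? no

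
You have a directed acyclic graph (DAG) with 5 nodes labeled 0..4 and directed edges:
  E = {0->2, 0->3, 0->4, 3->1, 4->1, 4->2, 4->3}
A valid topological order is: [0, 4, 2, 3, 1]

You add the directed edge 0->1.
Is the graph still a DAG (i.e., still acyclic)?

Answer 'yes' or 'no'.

Given toposort: [0, 4, 2, 3, 1]
Position of 0: index 0; position of 1: index 4
New edge 0->1: forward
Forward edge: respects the existing order. Still a DAG, same toposort still valid.
Still a DAG? yes

Answer: yes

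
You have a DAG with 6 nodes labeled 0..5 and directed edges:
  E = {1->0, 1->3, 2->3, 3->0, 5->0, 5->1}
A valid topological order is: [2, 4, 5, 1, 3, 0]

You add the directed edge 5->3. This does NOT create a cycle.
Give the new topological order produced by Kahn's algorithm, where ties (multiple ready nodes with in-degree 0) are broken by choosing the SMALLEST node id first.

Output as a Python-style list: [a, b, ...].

Answer: [2, 4, 5, 1, 3, 0]

Derivation:
Old toposort: [2, 4, 5, 1, 3, 0]
Added edge: 5->3
Position of 5 (2) < position of 3 (4). Old order still valid.
Run Kahn's algorithm (break ties by smallest node id):
  initial in-degrees: [3, 1, 0, 3, 0, 0]
  ready (indeg=0): [2, 4, 5]
  pop 2: indeg[3]->2 | ready=[4, 5] | order so far=[2]
  pop 4: no out-edges | ready=[5] | order so far=[2, 4]
  pop 5: indeg[0]->2; indeg[1]->0; indeg[3]->1 | ready=[1] | order so far=[2, 4, 5]
  pop 1: indeg[0]->1; indeg[3]->0 | ready=[3] | order so far=[2, 4, 5, 1]
  pop 3: indeg[0]->0 | ready=[0] | order so far=[2, 4, 5, 1, 3]
  pop 0: no out-edges | ready=[] | order so far=[2, 4, 5, 1, 3, 0]
  Result: [2, 4, 5, 1, 3, 0]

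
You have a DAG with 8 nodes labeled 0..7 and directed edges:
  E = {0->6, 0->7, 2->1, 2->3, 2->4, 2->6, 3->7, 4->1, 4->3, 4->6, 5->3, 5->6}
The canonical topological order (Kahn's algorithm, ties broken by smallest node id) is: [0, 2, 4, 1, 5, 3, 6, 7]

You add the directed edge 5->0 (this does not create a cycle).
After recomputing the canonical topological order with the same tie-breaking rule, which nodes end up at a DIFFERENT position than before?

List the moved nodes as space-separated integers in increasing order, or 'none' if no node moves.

Answer: 0 1 2 4 5

Derivation:
Old toposort: [0, 2, 4, 1, 5, 3, 6, 7]
Added edge 5->0
Recompute Kahn (smallest-id tiebreak):
  initial in-degrees: [1, 2, 0, 3, 1, 0, 4, 2]
  ready (indeg=0): [2, 5]
  pop 2: indeg[1]->1; indeg[3]->2; indeg[4]->0; indeg[6]->3 | ready=[4, 5] | order so far=[2]
  pop 4: indeg[1]->0; indeg[3]->1; indeg[6]->2 | ready=[1, 5] | order so far=[2, 4]
  pop 1: no out-edges | ready=[5] | order so far=[2, 4, 1]
  pop 5: indeg[0]->0; indeg[3]->0; indeg[6]->1 | ready=[0, 3] | order so far=[2, 4, 1, 5]
  pop 0: indeg[6]->0; indeg[7]->1 | ready=[3, 6] | order so far=[2, 4, 1, 5, 0]
  pop 3: indeg[7]->0 | ready=[6, 7] | order so far=[2, 4, 1, 5, 0, 3]
  pop 6: no out-edges | ready=[7] | order so far=[2, 4, 1, 5, 0, 3, 6]
  pop 7: no out-edges | ready=[] | order so far=[2, 4, 1, 5, 0, 3, 6, 7]
New canonical toposort: [2, 4, 1, 5, 0, 3, 6, 7]
Compare positions:
  Node 0: index 0 -> 4 (moved)
  Node 1: index 3 -> 2 (moved)
  Node 2: index 1 -> 0 (moved)
  Node 3: index 5 -> 5 (same)
  Node 4: index 2 -> 1 (moved)
  Node 5: index 4 -> 3 (moved)
  Node 6: index 6 -> 6 (same)
  Node 7: index 7 -> 7 (same)
Nodes that changed position: 0 1 2 4 5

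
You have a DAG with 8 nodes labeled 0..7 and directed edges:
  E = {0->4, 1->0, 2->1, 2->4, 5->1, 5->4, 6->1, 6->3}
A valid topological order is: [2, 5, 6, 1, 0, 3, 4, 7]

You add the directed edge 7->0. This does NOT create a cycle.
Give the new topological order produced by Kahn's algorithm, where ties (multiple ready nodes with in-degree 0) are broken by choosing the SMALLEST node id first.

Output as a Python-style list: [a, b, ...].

Answer: [2, 5, 6, 1, 3, 7, 0, 4]

Derivation:
Old toposort: [2, 5, 6, 1, 0, 3, 4, 7]
Added edge: 7->0
Position of 7 (7) > position of 0 (4). Must reorder: 7 must now come before 0.
Run Kahn's algorithm (break ties by smallest node id):
  initial in-degrees: [2, 3, 0, 1, 3, 0, 0, 0]
  ready (indeg=0): [2, 5, 6, 7]
  pop 2: indeg[1]->2; indeg[4]->2 | ready=[5, 6, 7] | order so far=[2]
  pop 5: indeg[1]->1; indeg[4]->1 | ready=[6, 7] | order so far=[2, 5]
  pop 6: indeg[1]->0; indeg[3]->0 | ready=[1, 3, 7] | order so far=[2, 5, 6]
  pop 1: indeg[0]->1 | ready=[3, 7] | order so far=[2, 5, 6, 1]
  pop 3: no out-edges | ready=[7] | order so far=[2, 5, 6, 1, 3]
  pop 7: indeg[0]->0 | ready=[0] | order so far=[2, 5, 6, 1, 3, 7]
  pop 0: indeg[4]->0 | ready=[4] | order so far=[2, 5, 6, 1, 3, 7, 0]
  pop 4: no out-edges | ready=[] | order so far=[2, 5, 6, 1, 3, 7, 0, 4]
  Result: [2, 5, 6, 1, 3, 7, 0, 4]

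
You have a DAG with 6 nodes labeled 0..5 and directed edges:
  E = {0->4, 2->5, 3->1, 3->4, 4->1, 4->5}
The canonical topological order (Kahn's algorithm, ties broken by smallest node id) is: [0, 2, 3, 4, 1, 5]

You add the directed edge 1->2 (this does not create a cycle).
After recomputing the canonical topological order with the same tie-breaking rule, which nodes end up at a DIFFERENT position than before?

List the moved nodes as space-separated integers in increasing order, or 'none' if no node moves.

Answer: 1 2 3 4

Derivation:
Old toposort: [0, 2, 3, 4, 1, 5]
Added edge 1->2
Recompute Kahn (smallest-id tiebreak):
  initial in-degrees: [0, 2, 1, 0, 2, 2]
  ready (indeg=0): [0, 3]
  pop 0: indeg[4]->1 | ready=[3] | order so far=[0]
  pop 3: indeg[1]->1; indeg[4]->0 | ready=[4] | order so far=[0, 3]
  pop 4: indeg[1]->0; indeg[5]->1 | ready=[1] | order so far=[0, 3, 4]
  pop 1: indeg[2]->0 | ready=[2] | order so far=[0, 3, 4, 1]
  pop 2: indeg[5]->0 | ready=[5] | order so far=[0, 3, 4, 1, 2]
  pop 5: no out-edges | ready=[] | order so far=[0, 3, 4, 1, 2, 5]
New canonical toposort: [0, 3, 4, 1, 2, 5]
Compare positions:
  Node 0: index 0 -> 0 (same)
  Node 1: index 4 -> 3 (moved)
  Node 2: index 1 -> 4 (moved)
  Node 3: index 2 -> 1 (moved)
  Node 4: index 3 -> 2 (moved)
  Node 5: index 5 -> 5 (same)
Nodes that changed position: 1 2 3 4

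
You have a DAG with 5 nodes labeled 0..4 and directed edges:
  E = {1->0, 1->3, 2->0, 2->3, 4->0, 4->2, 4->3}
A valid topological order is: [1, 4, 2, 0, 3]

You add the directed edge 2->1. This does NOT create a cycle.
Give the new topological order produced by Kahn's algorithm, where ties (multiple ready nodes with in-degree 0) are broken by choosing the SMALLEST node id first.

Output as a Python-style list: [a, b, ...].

Old toposort: [1, 4, 2, 0, 3]
Added edge: 2->1
Position of 2 (2) > position of 1 (0). Must reorder: 2 must now come before 1.
Run Kahn's algorithm (break ties by smallest node id):
  initial in-degrees: [3, 1, 1, 3, 0]
  ready (indeg=0): [4]
  pop 4: indeg[0]->2; indeg[2]->0; indeg[3]->2 | ready=[2] | order so far=[4]
  pop 2: indeg[0]->1; indeg[1]->0; indeg[3]->1 | ready=[1] | order so far=[4, 2]
  pop 1: indeg[0]->0; indeg[3]->0 | ready=[0, 3] | order so far=[4, 2, 1]
  pop 0: no out-edges | ready=[3] | order so far=[4, 2, 1, 0]
  pop 3: no out-edges | ready=[] | order so far=[4, 2, 1, 0, 3]
  Result: [4, 2, 1, 0, 3]

Answer: [4, 2, 1, 0, 3]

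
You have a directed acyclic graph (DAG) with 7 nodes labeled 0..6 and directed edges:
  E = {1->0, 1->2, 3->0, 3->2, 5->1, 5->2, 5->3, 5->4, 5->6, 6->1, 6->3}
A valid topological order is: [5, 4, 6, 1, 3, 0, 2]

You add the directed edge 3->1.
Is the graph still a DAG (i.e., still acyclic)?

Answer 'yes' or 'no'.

Answer: yes

Derivation:
Given toposort: [5, 4, 6, 1, 3, 0, 2]
Position of 3: index 4; position of 1: index 3
New edge 3->1: backward (u after v in old order)
Backward edge: old toposort is now invalid. Check if this creates a cycle.
Does 1 already reach 3? Reachable from 1: [0, 1, 2]. NO -> still a DAG (reorder needed).
Still a DAG? yes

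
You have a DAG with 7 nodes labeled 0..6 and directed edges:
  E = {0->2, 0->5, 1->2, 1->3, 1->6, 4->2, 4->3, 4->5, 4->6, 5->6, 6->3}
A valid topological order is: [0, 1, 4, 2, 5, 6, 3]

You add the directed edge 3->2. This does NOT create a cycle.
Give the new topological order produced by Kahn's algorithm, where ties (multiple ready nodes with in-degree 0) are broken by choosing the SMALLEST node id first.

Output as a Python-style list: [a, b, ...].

Answer: [0, 1, 4, 5, 6, 3, 2]

Derivation:
Old toposort: [0, 1, 4, 2, 5, 6, 3]
Added edge: 3->2
Position of 3 (6) > position of 2 (3). Must reorder: 3 must now come before 2.
Run Kahn's algorithm (break ties by smallest node id):
  initial in-degrees: [0, 0, 4, 3, 0, 2, 3]
  ready (indeg=0): [0, 1, 4]
  pop 0: indeg[2]->3; indeg[5]->1 | ready=[1, 4] | order so far=[0]
  pop 1: indeg[2]->2; indeg[3]->2; indeg[6]->2 | ready=[4] | order so far=[0, 1]
  pop 4: indeg[2]->1; indeg[3]->1; indeg[5]->0; indeg[6]->1 | ready=[5] | order so far=[0, 1, 4]
  pop 5: indeg[6]->0 | ready=[6] | order so far=[0, 1, 4, 5]
  pop 6: indeg[3]->0 | ready=[3] | order so far=[0, 1, 4, 5, 6]
  pop 3: indeg[2]->0 | ready=[2] | order so far=[0, 1, 4, 5, 6, 3]
  pop 2: no out-edges | ready=[] | order so far=[0, 1, 4, 5, 6, 3, 2]
  Result: [0, 1, 4, 5, 6, 3, 2]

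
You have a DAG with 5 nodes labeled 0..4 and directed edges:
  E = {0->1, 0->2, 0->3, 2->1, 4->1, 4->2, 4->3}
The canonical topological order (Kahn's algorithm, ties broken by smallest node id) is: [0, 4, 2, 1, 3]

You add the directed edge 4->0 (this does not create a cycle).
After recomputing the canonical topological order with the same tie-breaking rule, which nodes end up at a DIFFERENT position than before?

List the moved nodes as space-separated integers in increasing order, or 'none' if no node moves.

Answer: 0 4

Derivation:
Old toposort: [0, 4, 2, 1, 3]
Added edge 4->0
Recompute Kahn (smallest-id tiebreak):
  initial in-degrees: [1, 3, 2, 2, 0]
  ready (indeg=0): [4]
  pop 4: indeg[0]->0; indeg[1]->2; indeg[2]->1; indeg[3]->1 | ready=[0] | order so far=[4]
  pop 0: indeg[1]->1; indeg[2]->0; indeg[3]->0 | ready=[2, 3] | order so far=[4, 0]
  pop 2: indeg[1]->0 | ready=[1, 3] | order so far=[4, 0, 2]
  pop 1: no out-edges | ready=[3] | order so far=[4, 0, 2, 1]
  pop 3: no out-edges | ready=[] | order so far=[4, 0, 2, 1, 3]
New canonical toposort: [4, 0, 2, 1, 3]
Compare positions:
  Node 0: index 0 -> 1 (moved)
  Node 1: index 3 -> 3 (same)
  Node 2: index 2 -> 2 (same)
  Node 3: index 4 -> 4 (same)
  Node 4: index 1 -> 0 (moved)
Nodes that changed position: 0 4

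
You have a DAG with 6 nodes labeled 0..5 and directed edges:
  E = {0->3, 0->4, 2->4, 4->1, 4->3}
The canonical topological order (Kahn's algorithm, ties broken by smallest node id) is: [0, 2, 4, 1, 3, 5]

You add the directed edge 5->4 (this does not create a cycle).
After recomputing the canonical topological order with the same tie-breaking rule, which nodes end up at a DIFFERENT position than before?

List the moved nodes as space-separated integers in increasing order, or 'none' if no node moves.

Old toposort: [0, 2, 4, 1, 3, 5]
Added edge 5->4
Recompute Kahn (smallest-id tiebreak):
  initial in-degrees: [0, 1, 0, 2, 3, 0]
  ready (indeg=0): [0, 2, 5]
  pop 0: indeg[3]->1; indeg[4]->2 | ready=[2, 5] | order so far=[0]
  pop 2: indeg[4]->1 | ready=[5] | order so far=[0, 2]
  pop 5: indeg[4]->0 | ready=[4] | order so far=[0, 2, 5]
  pop 4: indeg[1]->0; indeg[3]->0 | ready=[1, 3] | order so far=[0, 2, 5, 4]
  pop 1: no out-edges | ready=[3] | order so far=[0, 2, 5, 4, 1]
  pop 3: no out-edges | ready=[] | order so far=[0, 2, 5, 4, 1, 3]
New canonical toposort: [0, 2, 5, 4, 1, 3]
Compare positions:
  Node 0: index 0 -> 0 (same)
  Node 1: index 3 -> 4 (moved)
  Node 2: index 1 -> 1 (same)
  Node 3: index 4 -> 5 (moved)
  Node 4: index 2 -> 3 (moved)
  Node 5: index 5 -> 2 (moved)
Nodes that changed position: 1 3 4 5

Answer: 1 3 4 5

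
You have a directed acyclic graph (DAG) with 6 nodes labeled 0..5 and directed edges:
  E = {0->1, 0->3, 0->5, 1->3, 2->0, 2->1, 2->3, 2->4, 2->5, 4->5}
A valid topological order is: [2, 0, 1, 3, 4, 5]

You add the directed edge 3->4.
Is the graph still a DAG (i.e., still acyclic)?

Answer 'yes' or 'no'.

Answer: yes

Derivation:
Given toposort: [2, 0, 1, 3, 4, 5]
Position of 3: index 3; position of 4: index 4
New edge 3->4: forward
Forward edge: respects the existing order. Still a DAG, same toposort still valid.
Still a DAG? yes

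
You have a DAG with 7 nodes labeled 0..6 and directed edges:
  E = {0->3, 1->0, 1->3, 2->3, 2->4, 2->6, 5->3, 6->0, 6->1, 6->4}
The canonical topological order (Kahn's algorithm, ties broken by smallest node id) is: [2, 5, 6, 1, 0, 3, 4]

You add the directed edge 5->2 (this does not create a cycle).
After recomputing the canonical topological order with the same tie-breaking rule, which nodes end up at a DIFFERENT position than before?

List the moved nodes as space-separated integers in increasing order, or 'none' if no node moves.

Old toposort: [2, 5, 6, 1, 0, 3, 4]
Added edge 5->2
Recompute Kahn (smallest-id tiebreak):
  initial in-degrees: [2, 1, 1, 4, 2, 0, 1]
  ready (indeg=0): [5]
  pop 5: indeg[2]->0; indeg[3]->3 | ready=[2] | order so far=[5]
  pop 2: indeg[3]->2; indeg[4]->1; indeg[6]->0 | ready=[6] | order so far=[5, 2]
  pop 6: indeg[0]->1; indeg[1]->0; indeg[4]->0 | ready=[1, 4] | order so far=[5, 2, 6]
  pop 1: indeg[0]->0; indeg[3]->1 | ready=[0, 4] | order so far=[5, 2, 6, 1]
  pop 0: indeg[3]->0 | ready=[3, 4] | order so far=[5, 2, 6, 1, 0]
  pop 3: no out-edges | ready=[4] | order so far=[5, 2, 6, 1, 0, 3]
  pop 4: no out-edges | ready=[] | order so far=[5, 2, 6, 1, 0, 3, 4]
New canonical toposort: [5, 2, 6, 1, 0, 3, 4]
Compare positions:
  Node 0: index 4 -> 4 (same)
  Node 1: index 3 -> 3 (same)
  Node 2: index 0 -> 1 (moved)
  Node 3: index 5 -> 5 (same)
  Node 4: index 6 -> 6 (same)
  Node 5: index 1 -> 0 (moved)
  Node 6: index 2 -> 2 (same)
Nodes that changed position: 2 5

Answer: 2 5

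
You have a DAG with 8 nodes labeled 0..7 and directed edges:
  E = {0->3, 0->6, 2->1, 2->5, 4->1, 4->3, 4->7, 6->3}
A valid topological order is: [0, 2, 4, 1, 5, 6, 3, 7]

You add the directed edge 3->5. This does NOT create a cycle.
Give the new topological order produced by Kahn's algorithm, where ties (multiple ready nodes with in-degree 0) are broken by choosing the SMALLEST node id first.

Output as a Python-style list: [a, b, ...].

Old toposort: [0, 2, 4, 1, 5, 6, 3, 7]
Added edge: 3->5
Position of 3 (6) > position of 5 (4). Must reorder: 3 must now come before 5.
Run Kahn's algorithm (break ties by smallest node id):
  initial in-degrees: [0, 2, 0, 3, 0, 2, 1, 1]
  ready (indeg=0): [0, 2, 4]
  pop 0: indeg[3]->2; indeg[6]->0 | ready=[2, 4, 6] | order so far=[0]
  pop 2: indeg[1]->1; indeg[5]->1 | ready=[4, 6] | order so far=[0, 2]
  pop 4: indeg[1]->0; indeg[3]->1; indeg[7]->0 | ready=[1, 6, 7] | order so far=[0, 2, 4]
  pop 1: no out-edges | ready=[6, 7] | order so far=[0, 2, 4, 1]
  pop 6: indeg[3]->0 | ready=[3, 7] | order so far=[0, 2, 4, 1, 6]
  pop 3: indeg[5]->0 | ready=[5, 7] | order so far=[0, 2, 4, 1, 6, 3]
  pop 5: no out-edges | ready=[7] | order so far=[0, 2, 4, 1, 6, 3, 5]
  pop 7: no out-edges | ready=[] | order so far=[0, 2, 4, 1, 6, 3, 5, 7]
  Result: [0, 2, 4, 1, 6, 3, 5, 7]

Answer: [0, 2, 4, 1, 6, 3, 5, 7]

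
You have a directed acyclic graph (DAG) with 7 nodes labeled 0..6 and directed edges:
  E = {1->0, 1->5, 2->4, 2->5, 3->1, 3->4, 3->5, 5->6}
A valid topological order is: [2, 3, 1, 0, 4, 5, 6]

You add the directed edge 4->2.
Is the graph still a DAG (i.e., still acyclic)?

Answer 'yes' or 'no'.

Answer: no

Derivation:
Given toposort: [2, 3, 1, 0, 4, 5, 6]
Position of 4: index 4; position of 2: index 0
New edge 4->2: backward (u after v in old order)
Backward edge: old toposort is now invalid. Check if this creates a cycle.
Does 2 already reach 4? Reachable from 2: [2, 4, 5, 6]. YES -> cycle!
Still a DAG? no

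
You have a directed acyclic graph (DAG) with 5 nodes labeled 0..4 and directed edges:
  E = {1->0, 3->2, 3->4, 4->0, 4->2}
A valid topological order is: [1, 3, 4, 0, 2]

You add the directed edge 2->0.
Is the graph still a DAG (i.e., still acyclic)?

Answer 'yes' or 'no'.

Answer: yes

Derivation:
Given toposort: [1, 3, 4, 0, 2]
Position of 2: index 4; position of 0: index 3
New edge 2->0: backward (u after v in old order)
Backward edge: old toposort is now invalid. Check if this creates a cycle.
Does 0 already reach 2? Reachable from 0: [0]. NO -> still a DAG (reorder needed).
Still a DAG? yes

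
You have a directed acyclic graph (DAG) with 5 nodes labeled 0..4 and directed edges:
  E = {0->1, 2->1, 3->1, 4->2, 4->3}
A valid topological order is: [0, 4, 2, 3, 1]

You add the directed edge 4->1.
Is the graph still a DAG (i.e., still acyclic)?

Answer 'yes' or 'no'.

Given toposort: [0, 4, 2, 3, 1]
Position of 4: index 1; position of 1: index 4
New edge 4->1: forward
Forward edge: respects the existing order. Still a DAG, same toposort still valid.
Still a DAG? yes

Answer: yes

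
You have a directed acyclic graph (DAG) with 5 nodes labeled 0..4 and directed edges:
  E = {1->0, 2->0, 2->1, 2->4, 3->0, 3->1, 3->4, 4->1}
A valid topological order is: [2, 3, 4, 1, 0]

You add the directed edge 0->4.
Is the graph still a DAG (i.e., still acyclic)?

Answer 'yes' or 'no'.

Given toposort: [2, 3, 4, 1, 0]
Position of 0: index 4; position of 4: index 2
New edge 0->4: backward (u after v in old order)
Backward edge: old toposort is now invalid. Check if this creates a cycle.
Does 4 already reach 0? Reachable from 4: [0, 1, 4]. YES -> cycle!
Still a DAG? no

Answer: no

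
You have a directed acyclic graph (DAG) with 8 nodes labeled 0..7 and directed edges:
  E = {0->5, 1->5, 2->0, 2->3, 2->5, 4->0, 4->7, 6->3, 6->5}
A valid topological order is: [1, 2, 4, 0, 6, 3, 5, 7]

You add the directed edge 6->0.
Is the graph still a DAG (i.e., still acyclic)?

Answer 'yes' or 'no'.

Given toposort: [1, 2, 4, 0, 6, 3, 5, 7]
Position of 6: index 4; position of 0: index 3
New edge 6->0: backward (u after v in old order)
Backward edge: old toposort is now invalid. Check if this creates a cycle.
Does 0 already reach 6? Reachable from 0: [0, 5]. NO -> still a DAG (reorder needed).
Still a DAG? yes

Answer: yes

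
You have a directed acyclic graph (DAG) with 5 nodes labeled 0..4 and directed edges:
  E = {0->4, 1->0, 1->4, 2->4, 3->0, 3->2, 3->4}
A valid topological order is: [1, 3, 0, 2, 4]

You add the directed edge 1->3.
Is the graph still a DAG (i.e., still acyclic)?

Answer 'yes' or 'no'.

Answer: yes

Derivation:
Given toposort: [1, 3, 0, 2, 4]
Position of 1: index 0; position of 3: index 1
New edge 1->3: forward
Forward edge: respects the existing order. Still a DAG, same toposort still valid.
Still a DAG? yes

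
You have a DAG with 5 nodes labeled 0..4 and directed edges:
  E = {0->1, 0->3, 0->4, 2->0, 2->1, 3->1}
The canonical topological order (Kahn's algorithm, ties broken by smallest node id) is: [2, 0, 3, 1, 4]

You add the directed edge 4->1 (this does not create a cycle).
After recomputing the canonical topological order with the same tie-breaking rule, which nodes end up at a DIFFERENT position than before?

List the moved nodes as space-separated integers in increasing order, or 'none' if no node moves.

Old toposort: [2, 0, 3, 1, 4]
Added edge 4->1
Recompute Kahn (smallest-id tiebreak):
  initial in-degrees: [1, 4, 0, 1, 1]
  ready (indeg=0): [2]
  pop 2: indeg[0]->0; indeg[1]->3 | ready=[0] | order so far=[2]
  pop 0: indeg[1]->2; indeg[3]->0; indeg[4]->0 | ready=[3, 4] | order so far=[2, 0]
  pop 3: indeg[1]->1 | ready=[4] | order so far=[2, 0, 3]
  pop 4: indeg[1]->0 | ready=[1] | order so far=[2, 0, 3, 4]
  pop 1: no out-edges | ready=[] | order so far=[2, 0, 3, 4, 1]
New canonical toposort: [2, 0, 3, 4, 1]
Compare positions:
  Node 0: index 1 -> 1 (same)
  Node 1: index 3 -> 4 (moved)
  Node 2: index 0 -> 0 (same)
  Node 3: index 2 -> 2 (same)
  Node 4: index 4 -> 3 (moved)
Nodes that changed position: 1 4

Answer: 1 4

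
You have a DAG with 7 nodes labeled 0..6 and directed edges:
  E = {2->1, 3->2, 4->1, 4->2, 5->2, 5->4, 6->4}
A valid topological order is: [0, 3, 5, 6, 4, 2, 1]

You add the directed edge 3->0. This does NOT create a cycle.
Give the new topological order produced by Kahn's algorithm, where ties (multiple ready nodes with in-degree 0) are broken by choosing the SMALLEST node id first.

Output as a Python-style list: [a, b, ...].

Old toposort: [0, 3, 5, 6, 4, 2, 1]
Added edge: 3->0
Position of 3 (1) > position of 0 (0). Must reorder: 3 must now come before 0.
Run Kahn's algorithm (break ties by smallest node id):
  initial in-degrees: [1, 2, 3, 0, 2, 0, 0]
  ready (indeg=0): [3, 5, 6]
  pop 3: indeg[0]->0; indeg[2]->2 | ready=[0, 5, 6] | order so far=[3]
  pop 0: no out-edges | ready=[5, 6] | order so far=[3, 0]
  pop 5: indeg[2]->1; indeg[4]->1 | ready=[6] | order so far=[3, 0, 5]
  pop 6: indeg[4]->0 | ready=[4] | order so far=[3, 0, 5, 6]
  pop 4: indeg[1]->1; indeg[2]->0 | ready=[2] | order so far=[3, 0, 5, 6, 4]
  pop 2: indeg[1]->0 | ready=[1] | order so far=[3, 0, 5, 6, 4, 2]
  pop 1: no out-edges | ready=[] | order so far=[3, 0, 5, 6, 4, 2, 1]
  Result: [3, 0, 5, 6, 4, 2, 1]

Answer: [3, 0, 5, 6, 4, 2, 1]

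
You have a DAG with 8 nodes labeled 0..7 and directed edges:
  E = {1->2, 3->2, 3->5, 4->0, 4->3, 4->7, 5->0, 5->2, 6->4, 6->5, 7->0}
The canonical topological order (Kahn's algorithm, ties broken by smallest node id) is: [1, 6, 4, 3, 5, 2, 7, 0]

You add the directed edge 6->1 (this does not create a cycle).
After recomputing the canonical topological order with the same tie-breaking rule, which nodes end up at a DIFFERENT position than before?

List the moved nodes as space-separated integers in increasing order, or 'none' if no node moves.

Old toposort: [1, 6, 4, 3, 5, 2, 7, 0]
Added edge 6->1
Recompute Kahn (smallest-id tiebreak):
  initial in-degrees: [3, 1, 3, 1, 1, 2, 0, 1]
  ready (indeg=0): [6]
  pop 6: indeg[1]->0; indeg[4]->0; indeg[5]->1 | ready=[1, 4] | order so far=[6]
  pop 1: indeg[2]->2 | ready=[4] | order so far=[6, 1]
  pop 4: indeg[0]->2; indeg[3]->0; indeg[7]->0 | ready=[3, 7] | order so far=[6, 1, 4]
  pop 3: indeg[2]->1; indeg[5]->0 | ready=[5, 7] | order so far=[6, 1, 4, 3]
  pop 5: indeg[0]->1; indeg[2]->0 | ready=[2, 7] | order so far=[6, 1, 4, 3, 5]
  pop 2: no out-edges | ready=[7] | order so far=[6, 1, 4, 3, 5, 2]
  pop 7: indeg[0]->0 | ready=[0] | order so far=[6, 1, 4, 3, 5, 2, 7]
  pop 0: no out-edges | ready=[] | order so far=[6, 1, 4, 3, 5, 2, 7, 0]
New canonical toposort: [6, 1, 4, 3, 5, 2, 7, 0]
Compare positions:
  Node 0: index 7 -> 7 (same)
  Node 1: index 0 -> 1 (moved)
  Node 2: index 5 -> 5 (same)
  Node 3: index 3 -> 3 (same)
  Node 4: index 2 -> 2 (same)
  Node 5: index 4 -> 4 (same)
  Node 6: index 1 -> 0 (moved)
  Node 7: index 6 -> 6 (same)
Nodes that changed position: 1 6

Answer: 1 6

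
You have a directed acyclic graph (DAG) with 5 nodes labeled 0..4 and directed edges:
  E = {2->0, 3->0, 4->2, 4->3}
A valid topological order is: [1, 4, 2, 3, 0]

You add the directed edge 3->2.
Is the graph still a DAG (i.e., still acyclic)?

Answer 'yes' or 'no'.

Given toposort: [1, 4, 2, 3, 0]
Position of 3: index 3; position of 2: index 2
New edge 3->2: backward (u after v in old order)
Backward edge: old toposort is now invalid. Check if this creates a cycle.
Does 2 already reach 3? Reachable from 2: [0, 2]. NO -> still a DAG (reorder needed).
Still a DAG? yes

Answer: yes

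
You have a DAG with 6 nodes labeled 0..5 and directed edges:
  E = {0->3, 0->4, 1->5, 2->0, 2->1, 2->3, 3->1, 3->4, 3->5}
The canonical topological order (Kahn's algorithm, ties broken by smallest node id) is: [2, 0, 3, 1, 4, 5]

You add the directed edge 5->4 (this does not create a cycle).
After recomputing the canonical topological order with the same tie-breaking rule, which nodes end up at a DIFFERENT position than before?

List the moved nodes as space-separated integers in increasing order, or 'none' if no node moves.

Old toposort: [2, 0, 3, 1, 4, 5]
Added edge 5->4
Recompute Kahn (smallest-id tiebreak):
  initial in-degrees: [1, 2, 0, 2, 3, 2]
  ready (indeg=0): [2]
  pop 2: indeg[0]->0; indeg[1]->1; indeg[3]->1 | ready=[0] | order so far=[2]
  pop 0: indeg[3]->0; indeg[4]->2 | ready=[3] | order so far=[2, 0]
  pop 3: indeg[1]->0; indeg[4]->1; indeg[5]->1 | ready=[1] | order so far=[2, 0, 3]
  pop 1: indeg[5]->0 | ready=[5] | order so far=[2, 0, 3, 1]
  pop 5: indeg[4]->0 | ready=[4] | order so far=[2, 0, 3, 1, 5]
  pop 4: no out-edges | ready=[] | order so far=[2, 0, 3, 1, 5, 4]
New canonical toposort: [2, 0, 3, 1, 5, 4]
Compare positions:
  Node 0: index 1 -> 1 (same)
  Node 1: index 3 -> 3 (same)
  Node 2: index 0 -> 0 (same)
  Node 3: index 2 -> 2 (same)
  Node 4: index 4 -> 5 (moved)
  Node 5: index 5 -> 4 (moved)
Nodes that changed position: 4 5

Answer: 4 5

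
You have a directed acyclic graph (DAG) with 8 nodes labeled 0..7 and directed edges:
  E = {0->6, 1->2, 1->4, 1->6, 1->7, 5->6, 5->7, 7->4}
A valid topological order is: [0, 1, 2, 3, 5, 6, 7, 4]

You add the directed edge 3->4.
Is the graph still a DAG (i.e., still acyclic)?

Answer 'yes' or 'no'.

Answer: yes

Derivation:
Given toposort: [0, 1, 2, 3, 5, 6, 7, 4]
Position of 3: index 3; position of 4: index 7
New edge 3->4: forward
Forward edge: respects the existing order. Still a DAG, same toposort still valid.
Still a DAG? yes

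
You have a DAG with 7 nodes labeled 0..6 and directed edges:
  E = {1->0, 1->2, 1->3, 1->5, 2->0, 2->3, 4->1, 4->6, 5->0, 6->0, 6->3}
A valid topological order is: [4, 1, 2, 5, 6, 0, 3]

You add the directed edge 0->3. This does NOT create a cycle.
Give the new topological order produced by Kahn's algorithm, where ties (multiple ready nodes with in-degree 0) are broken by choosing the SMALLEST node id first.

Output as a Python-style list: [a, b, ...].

Answer: [4, 1, 2, 5, 6, 0, 3]

Derivation:
Old toposort: [4, 1, 2, 5, 6, 0, 3]
Added edge: 0->3
Position of 0 (5) < position of 3 (6). Old order still valid.
Run Kahn's algorithm (break ties by smallest node id):
  initial in-degrees: [4, 1, 1, 4, 0, 1, 1]
  ready (indeg=0): [4]
  pop 4: indeg[1]->0; indeg[6]->0 | ready=[1, 6] | order so far=[4]
  pop 1: indeg[0]->3; indeg[2]->0; indeg[3]->3; indeg[5]->0 | ready=[2, 5, 6] | order so far=[4, 1]
  pop 2: indeg[0]->2; indeg[3]->2 | ready=[5, 6] | order so far=[4, 1, 2]
  pop 5: indeg[0]->1 | ready=[6] | order so far=[4, 1, 2, 5]
  pop 6: indeg[0]->0; indeg[3]->1 | ready=[0] | order so far=[4, 1, 2, 5, 6]
  pop 0: indeg[3]->0 | ready=[3] | order so far=[4, 1, 2, 5, 6, 0]
  pop 3: no out-edges | ready=[] | order so far=[4, 1, 2, 5, 6, 0, 3]
  Result: [4, 1, 2, 5, 6, 0, 3]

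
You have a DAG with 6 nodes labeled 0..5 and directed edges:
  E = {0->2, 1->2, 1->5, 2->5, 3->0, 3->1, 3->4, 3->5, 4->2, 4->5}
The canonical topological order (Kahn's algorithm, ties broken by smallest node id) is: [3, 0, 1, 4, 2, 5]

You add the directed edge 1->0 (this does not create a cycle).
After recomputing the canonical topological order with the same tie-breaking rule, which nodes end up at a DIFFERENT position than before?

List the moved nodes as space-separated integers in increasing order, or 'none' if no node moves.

Answer: 0 1

Derivation:
Old toposort: [3, 0, 1, 4, 2, 5]
Added edge 1->0
Recompute Kahn (smallest-id tiebreak):
  initial in-degrees: [2, 1, 3, 0, 1, 4]
  ready (indeg=0): [3]
  pop 3: indeg[0]->1; indeg[1]->0; indeg[4]->0; indeg[5]->3 | ready=[1, 4] | order so far=[3]
  pop 1: indeg[0]->0; indeg[2]->2; indeg[5]->2 | ready=[0, 4] | order so far=[3, 1]
  pop 0: indeg[2]->1 | ready=[4] | order so far=[3, 1, 0]
  pop 4: indeg[2]->0; indeg[5]->1 | ready=[2] | order so far=[3, 1, 0, 4]
  pop 2: indeg[5]->0 | ready=[5] | order so far=[3, 1, 0, 4, 2]
  pop 5: no out-edges | ready=[] | order so far=[3, 1, 0, 4, 2, 5]
New canonical toposort: [3, 1, 0, 4, 2, 5]
Compare positions:
  Node 0: index 1 -> 2 (moved)
  Node 1: index 2 -> 1 (moved)
  Node 2: index 4 -> 4 (same)
  Node 3: index 0 -> 0 (same)
  Node 4: index 3 -> 3 (same)
  Node 5: index 5 -> 5 (same)
Nodes that changed position: 0 1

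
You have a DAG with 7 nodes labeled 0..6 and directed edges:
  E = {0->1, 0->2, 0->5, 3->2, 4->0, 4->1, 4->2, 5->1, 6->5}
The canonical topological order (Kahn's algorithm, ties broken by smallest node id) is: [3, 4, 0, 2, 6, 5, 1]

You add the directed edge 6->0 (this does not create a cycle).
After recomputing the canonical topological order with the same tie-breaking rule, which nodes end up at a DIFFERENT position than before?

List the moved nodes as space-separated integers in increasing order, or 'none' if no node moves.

Answer: 0 2 6

Derivation:
Old toposort: [3, 4, 0, 2, 6, 5, 1]
Added edge 6->0
Recompute Kahn (smallest-id tiebreak):
  initial in-degrees: [2, 3, 3, 0, 0, 2, 0]
  ready (indeg=0): [3, 4, 6]
  pop 3: indeg[2]->2 | ready=[4, 6] | order so far=[3]
  pop 4: indeg[0]->1; indeg[1]->2; indeg[2]->1 | ready=[6] | order so far=[3, 4]
  pop 6: indeg[0]->0; indeg[5]->1 | ready=[0] | order so far=[3, 4, 6]
  pop 0: indeg[1]->1; indeg[2]->0; indeg[5]->0 | ready=[2, 5] | order so far=[3, 4, 6, 0]
  pop 2: no out-edges | ready=[5] | order so far=[3, 4, 6, 0, 2]
  pop 5: indeg[1]->0 | ready=[1] | order so far=[3, 4, 6, 0, 2, 5]
  pop 1: no out-edges | ready=[] | order so far=[3, 4, 6, 0, 2, 5, 1]
New canonical toposort: [3, 4, 6, 0, 2, 5, 1]
Compare positions:
  Node 0: index 2 -> 3 (moved)
  Node 1: index 6 -> 6 (same)
  Node 2: index 3 -> 4 (moved)
  Node 3: index 0 -> 0 (same)
  Node 4: index 1 -> 1 (same)
  Node 5: index 5 -> 5 (same)
  Node 6: index 4 -> 2 (moved)
Nodes that changed position: 0 2 6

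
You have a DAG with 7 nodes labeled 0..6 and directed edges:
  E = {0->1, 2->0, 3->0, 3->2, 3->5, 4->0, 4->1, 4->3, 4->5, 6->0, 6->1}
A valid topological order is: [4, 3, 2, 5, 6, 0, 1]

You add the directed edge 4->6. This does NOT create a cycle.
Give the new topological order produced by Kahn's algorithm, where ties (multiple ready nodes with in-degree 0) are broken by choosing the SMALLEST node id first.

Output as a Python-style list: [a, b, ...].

Old toposort: [4, 3, 2, 5, 6, 0, 1]
Added edge: 4->6
Position of 4 (0) < position of 6 (4). Old order still valid.
Run Kahn's algorithm (break ties by smallest node id):
  initial in-degrees: [4, 3, 1, 1, 0, 2, 1]
  ready (indeg=0): [4]
  pop 4: indeg[0]->3; indeg[1]->2; indeg[3]->0; indeg[5]->1; indeg[6]->0 | ready=[3, 6] | order so far=[4]
  pop 3: indeg[0]->2; indeg[2]->0; indeg[5]->0 | ready=[2, 5, 6] | order so far=[4, 3]
  pop 2: indeg[0]->1 | ready=[5, 6] | order so far=[4, 3, 2]
  pop 5: no out-edges | ready=[6] | order so far=[4, 3, 2, 5]
  pop 6: indeg[0]->0; indeg[1]->1 | ready=[0] | order so far=[4, 3, 2, 5, 6]
  pop 0: indeg[1]->0 | ready=[1] | order so far=[4, 3, 2, 5, 6, 0]
  pop 1: no out-edges | ready=[] | order so far=[4, 3, 2, 5, 6, 0, 1]
  Result: [4, 3, 2, 5, 6, 0, 1]

Answer: [4, 3, 2, 5, 6, 0, 1]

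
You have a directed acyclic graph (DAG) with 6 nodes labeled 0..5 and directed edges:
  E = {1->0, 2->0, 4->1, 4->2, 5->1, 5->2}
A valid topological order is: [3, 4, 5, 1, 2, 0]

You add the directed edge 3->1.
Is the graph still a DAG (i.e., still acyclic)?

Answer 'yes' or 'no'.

Given toposort: [3, 4, 5, 1, 2, 0]
Position of 3: index 0; position of 1: index 3
New edge 3->1: forward
Forward edge: respects the existing order. Still a DAG, same toposort still valid.
Still a DAG? yes

Answer: yes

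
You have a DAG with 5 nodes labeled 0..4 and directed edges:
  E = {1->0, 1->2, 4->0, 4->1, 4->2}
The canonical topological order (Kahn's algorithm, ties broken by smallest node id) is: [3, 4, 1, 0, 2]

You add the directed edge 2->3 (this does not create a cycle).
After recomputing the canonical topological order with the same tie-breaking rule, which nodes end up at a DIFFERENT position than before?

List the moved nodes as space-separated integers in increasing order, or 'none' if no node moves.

Answer: 0 1 2 3 4

Derivation:
Old toposort: [3, 4, 1, 0, 2]
Added edge 2->3
Recompute Kahn (smallest-id tiebreak):
  initial in-degrees: [2, 1, 2, 1, 0]
  ready (indeg=0): [4]
  pop 4: indeg[0]->1; indeg[1]->0; indeg[2]->1 | ready=[1] | order so far=[4]
  pop 1: indeg[0]->0; indeg[2]->0 | ready=[0, 2] | order so far=[4, 1]
  pop 0: no out-edges | ready=[2] | order so far=[4, 1, 0]
  pop 2: indeg[3]->0 | ready=[3] | order so far=[4, 1, 0, 2]
  pop 3: no out-edges | ready=[] | order so far=[4, 1, 0, 2, 3]
New canonical toposort: [4, 1, 0, 2, 3]
Compare positions:
  Node 0: index 3 -> 2 (moved)
  Node 1: index 2 -> 1 (moved)
  Node 2: index 4 -> 3 (moved)
  Node 3: index 0 -> 4 (moved)
  Node 4: index 1 -> 0 (moved)
Nodes that changed position: 0 1 2 3 4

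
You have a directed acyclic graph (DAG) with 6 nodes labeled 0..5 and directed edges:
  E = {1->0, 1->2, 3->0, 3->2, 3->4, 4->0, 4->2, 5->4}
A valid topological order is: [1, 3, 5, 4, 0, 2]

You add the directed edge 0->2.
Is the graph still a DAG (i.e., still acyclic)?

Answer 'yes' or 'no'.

Answer: yes

Derivation:
Given toposort: [1, 3, 5, 4, 0, 2]
Position of 0: index 4; position of 2: index 5
New edge 0->2: forward
Forward edge: respects the existing order. Still a DAG, same toposort still valid.
Still a DAG? yes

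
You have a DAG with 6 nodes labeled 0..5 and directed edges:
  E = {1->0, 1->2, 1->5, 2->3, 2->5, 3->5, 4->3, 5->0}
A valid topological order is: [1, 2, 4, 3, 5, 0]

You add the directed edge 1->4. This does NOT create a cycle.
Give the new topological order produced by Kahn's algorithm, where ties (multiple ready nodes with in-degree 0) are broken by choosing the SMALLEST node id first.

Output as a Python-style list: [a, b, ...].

Old toposort: [1, 2, 4, 3, 5, 0]
Added edge: 1->4
Position of 1 (0) < position of 4 (2). Old order still valid.
Run Kahn's algorithm (break ties by smallest node id):
  initial in-degrees: [2, 0, 1, 2, 1, 3]
  ready (indeg=0): [1]
  pop 1: indeg[0]->1; indeg[2]->0; indeg[4]->0; indeg[5]->2 | ready=[2, 4] | order so far=[1]
  pop 2: indeg[3]->1; indeg[5]->1 | ready=[4] | order so far=[1, 2]
  pop 4: indeg[3]->0 | ready=[3] | order so far=[1, 2, 4]
  pop 3: indeg[5]->0 | ready=[5] | order so far=[1, 2, 4, 3]
  pop 5: indeg[0]->0 | ready=[0] | order so far=[1, 2, 4, 3, 5]
  pop 0: no out-edges | ready=[] | order so far=[1, 2, 4, 3, 5, 0]
  Result: [1, 2, 4, 3, 5, 0]

Answer: [1, 2, 4, 3, 5, 0]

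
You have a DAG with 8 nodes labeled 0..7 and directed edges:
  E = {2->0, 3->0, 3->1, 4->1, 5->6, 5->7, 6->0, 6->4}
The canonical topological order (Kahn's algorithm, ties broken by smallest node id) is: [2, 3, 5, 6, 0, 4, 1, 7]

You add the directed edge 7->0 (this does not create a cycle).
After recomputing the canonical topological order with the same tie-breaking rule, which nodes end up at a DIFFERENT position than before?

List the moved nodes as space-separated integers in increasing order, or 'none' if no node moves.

Old toposort: [2, 3, 5, 6, 0, 4, 1, 7]
Added edge 7->0
Recompute Kahn (smallest-id tiebreak):
  initial in-degrees: [4, 2, 0, 0, 1, 0, 1, 1]
  ready (indeg=0): [2, 3, 5]
  pop 2: indeg[0]->3 | ready=[3, 5] | order so far=[2]
  pop 3: indeg[0]->2; indeg[1]->1 | ready=[5] | order so far=[2, 3]
  pop 5: indeg[6]->0; indeg[7]->0 | ready=[6, 7] | order so far=[2, 3, 5]
  pop 6: indeg[0]->1; indeg[4]->0 | ready=[4, 7] | order so far=[2, 3, 5, 6]
  pop 4: indeg[1]->0 | ready=[1, 7] | order so far=[2, 3, 5, 6, 4]
  pop 1: no out-edges | ready=[7] | order so far=[2, 3, 5, 6, 4, 1]
  pop 7: indeg[0]->0 | ready=[0] | order so far=[2, 3, 5, 6, 4, 1, 7]
  pop 0: no out-edges | ready=[] | order so far=[2, 3, 5, 6, 4, 1, 7, 0]
New canonical toposort: [2, 3, 5, 6, 4, 1, 7, 0]
Compare positions:
  Node 0: index 4 -> 7 (moved)
  Node 1: index 6 -> 5 (moved)
  Node 2: index 0 -> 0 (same)
  Node 3: index 1 -> 1 (same)
  Node 4: index 5 -> 4 (moved)
  Node 5: index 2 -> 2 (same)
  Node 6: index 3 -> 3 (same)
  Node 7: index 7 -> 6 (moved)
Nodes that changed position: 0 1 4 7

Answer: 0 1 4 7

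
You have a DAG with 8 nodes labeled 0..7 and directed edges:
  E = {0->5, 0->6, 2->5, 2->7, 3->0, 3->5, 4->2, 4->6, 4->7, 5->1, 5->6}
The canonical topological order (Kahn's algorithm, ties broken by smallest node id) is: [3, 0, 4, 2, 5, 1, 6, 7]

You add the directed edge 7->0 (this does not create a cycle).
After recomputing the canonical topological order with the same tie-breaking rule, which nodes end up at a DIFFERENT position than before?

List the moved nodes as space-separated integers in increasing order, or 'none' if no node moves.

Answer: 0 1 2 4 5 6 7

Derivation:
Old toposort: [3, 0, 4, 2, 5, 1, 6, 7]
Added edge 7->0
Recompute Kahn (smallest-id tiebreak):
  initial in-degrees: [2, 1, 1, 0, 0, 3, 3, 2]
  ready (indeg=0): [3, 4]
  pop 3: indeg[0]->1; indeg[5]->2 | ready=[4] | order so far=[3]
  pop 4: indeg[2]->0; indeg[6]->2; indeg[7]->1 | ready=[2] | order so far=[3, 4]
  pop 2: indeg[5]->1; indeg[7]->0 | ready=[7] | order so far=[3, 4, 2]
  pop 7: indeg[0]->0 | ready=[0] | order so far=[3, 4, 2, 7]
  pop 0: indeg[5]->0; indeg[6]->1 | ready=[5] | order so far=[3, 4, 2, 7, 0]
  pop 5: indeg[1]->0; indeg[6]->0 | ready=[1, 6] | order so far=[3, 4, 2, 7, 0, 5]
  pop 1: no out-edges | ready=[6] | order so far=[3, 4, 2, 7, 0, 5, 1]
  pop 6: no out-edges | ready=[] | order so far=[3, 4, 2, 7, 0, 5, 1, 6]
New canonical toposort: [3, 4, 2, 7, 0, 5, 1, 6]
Compare positions:
  Node 0: index 1 -> 4 (moved)
  Node 1: index 5 -> 6 (moved)
  Node 2: index 3 -> 2 (moved)
  Node 3: index 0 -> 0 (same)
  Node 4: index 2 -> 1 (moved)
  Node 5: index 4 -> 5 (moved)
  Node 6: index 6 -> 7 (moved)
  Node 7: index 7 -> 3 (moved)
Nodes that changed position: 0 1 2 4 5 6 7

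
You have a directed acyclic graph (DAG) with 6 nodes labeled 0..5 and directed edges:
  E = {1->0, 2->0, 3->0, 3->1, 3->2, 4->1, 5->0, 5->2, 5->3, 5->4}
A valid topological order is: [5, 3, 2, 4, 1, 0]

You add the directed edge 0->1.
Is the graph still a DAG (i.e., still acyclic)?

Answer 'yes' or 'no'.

Given toposort: [5, 3, 2, 4, 1, 0]
Position of 0: index 5; position of 1: index 4
New edge 0->1: backward (u after v in old order)
Backward edge: old toposort is now invalid. Check if this creates a cycle.
Does 1 already reach 0? Reachable from 1: [0, 1]. YES -> cycle!
Still a DAG? no

Answer: no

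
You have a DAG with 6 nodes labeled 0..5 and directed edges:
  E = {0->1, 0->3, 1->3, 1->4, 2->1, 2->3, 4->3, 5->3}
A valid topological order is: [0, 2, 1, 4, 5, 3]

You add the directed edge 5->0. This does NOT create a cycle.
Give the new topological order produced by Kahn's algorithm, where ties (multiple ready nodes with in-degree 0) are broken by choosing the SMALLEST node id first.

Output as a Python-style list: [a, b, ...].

Old toposort: [0, 2, 1, 4, 5, 3]
Added edge: 5->0
Position of 5 (4) > position of 0 (0). Must reorder: 5 must now come before 0.
Run Kahn's algorithm (break ties by smallest node id):
  initial in-degrees: [1, 2, 0, 5, 1, 0]
  ready (indeg=0): [2, 5]
  pop 2: indeg[1]->1; indeg[3]->4 | ready=[5] | order so far=[2]
  pop 5: indeg[0]->0; indeg[3]->3 | ready=[0] | order so far=[2, 5]
  pop 0: indeg[1]->0; indeg[3]->2 | ready=[1] | order so far=[2, 5, 0]
  pop 1: indeg[3]->1; indeg[4]->0 | ready=[4] | order so far=[2, 5, 0, 1]
  pop 4: indeg[3]->0 | ready=[3] | order so far=[2, 5, 0, 1, 4]
  pop 3: no out-edges | ready=[] | order so far=[2, 5, 0, 1, 4, 3]
  Result: [2, 5, 0, 1, 4, 3]

Answer: [2, 5, 0, 1, 4, 3]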